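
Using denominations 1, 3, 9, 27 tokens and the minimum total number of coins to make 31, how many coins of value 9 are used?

0

31 − 1×27→4 − 1×3→1 − 1×1→0
Count of 9: 0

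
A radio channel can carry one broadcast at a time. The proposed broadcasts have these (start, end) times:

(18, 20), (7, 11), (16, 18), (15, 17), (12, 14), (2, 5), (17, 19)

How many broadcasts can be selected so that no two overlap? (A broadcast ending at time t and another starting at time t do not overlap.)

Greedy by earliest finish: after sorting by end time, pick each interval compatible with the last pick.
By end time: (2,5), (7,11), (12,14), (15,17), (16,18), (17,19), (18,20).
Pick (2,5); next start ≥ 5 → (7,11); next start ≥ 11 → (12,14); next start ≥ 14 → (15,17); next start ≥ 17 → (17,19).
Selected 5 broadcasts.

5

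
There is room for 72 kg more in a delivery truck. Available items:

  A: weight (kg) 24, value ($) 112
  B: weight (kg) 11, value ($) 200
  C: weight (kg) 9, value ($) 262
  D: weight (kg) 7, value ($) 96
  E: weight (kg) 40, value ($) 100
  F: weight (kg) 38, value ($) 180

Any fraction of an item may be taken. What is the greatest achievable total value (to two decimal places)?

770.67

Ratios (sorted): C 29.11, B 18.18, D 13.71, F 4.74, A 4.67, E 2.50
take C (9 @ 262); take B (11 @ 200); take D (7 @ 96); take F (38 @ 180); take 7/24 of A → 32.67. Capacity used 72/72.
Total value = 770.67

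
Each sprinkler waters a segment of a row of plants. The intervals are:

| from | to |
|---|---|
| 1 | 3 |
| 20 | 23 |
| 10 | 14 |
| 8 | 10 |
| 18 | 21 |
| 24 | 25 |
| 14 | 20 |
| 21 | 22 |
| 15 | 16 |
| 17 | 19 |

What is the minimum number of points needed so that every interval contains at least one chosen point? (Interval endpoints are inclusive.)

6

By right end: [1,3]  [8,10]  [10,14]  [15,16]  [17,19]  [14,20]  [18,21]  [21,22]  [20,23]  [24,25]
[1,3] uncovered → point at 3; [8,10] uncovered → point at 10; [15,16] uncovered → point at 16; [17,19] uncovered → point at 19; [21,22] uncovered → point at 22; [24,25] uncovered → point at 25.
Points: 3, 10, 16, 19, 22, 25 (6 total).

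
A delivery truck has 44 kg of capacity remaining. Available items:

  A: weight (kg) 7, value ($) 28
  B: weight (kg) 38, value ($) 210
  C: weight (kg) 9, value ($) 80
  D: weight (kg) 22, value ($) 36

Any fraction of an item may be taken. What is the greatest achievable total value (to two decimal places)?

273.42

Sort by value per unit weight and fill in that order.
Ratios (sorted): C 8.89, B 5.53, A 4.00, D 1.64
take C (9 @ 80); take 35/38 of B → 193.42. Capacity used 44/44.
Total value = 273.42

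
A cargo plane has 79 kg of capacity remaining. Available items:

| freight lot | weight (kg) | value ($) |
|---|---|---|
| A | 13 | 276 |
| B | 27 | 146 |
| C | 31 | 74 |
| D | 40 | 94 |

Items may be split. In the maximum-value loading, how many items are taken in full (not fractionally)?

Sort by value per unit weight and fill in that order.
Order: A (276/13=21.23) > B (146/27=5.41) > C (74/31=2.39) > D (94/40=2.35)
Fill: take A (13 @ 276) → take B (27 @ 146) → take C (31 @ 74) → take 8/40 of D → 18.80; 79/79 used.
3 item(s) taken whole; one partial (take 8/40 of D).

3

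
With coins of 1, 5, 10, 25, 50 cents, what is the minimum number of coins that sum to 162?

6

162 − 3×50→12 − 1×10→2 − 2×1→0
Total coins = 3 + 1 + 2 = 6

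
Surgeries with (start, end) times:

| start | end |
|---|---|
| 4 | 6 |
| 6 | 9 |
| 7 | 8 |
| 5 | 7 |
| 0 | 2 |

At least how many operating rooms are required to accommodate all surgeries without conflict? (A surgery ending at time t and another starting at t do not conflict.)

Count concurrent intervals with a sweep; the peak is the room count.
Events (time:±→running): 0:+→1 2:-→0 4:+→1 5:+→2 … peak 2.

2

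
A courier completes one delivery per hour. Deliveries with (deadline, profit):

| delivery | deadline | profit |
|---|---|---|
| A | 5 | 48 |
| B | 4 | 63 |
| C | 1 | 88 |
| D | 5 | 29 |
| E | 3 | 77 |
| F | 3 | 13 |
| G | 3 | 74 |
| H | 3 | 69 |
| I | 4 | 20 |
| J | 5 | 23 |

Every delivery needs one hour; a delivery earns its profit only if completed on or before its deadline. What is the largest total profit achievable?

Sort by profit descending; place each in the latest free slot ≤ its deadline.
Profit order: C=88 E=77 G=74 H=69 B=63 A=48 D=29 J=23 I=20 F=13
Assign: C→slot 1, E→slot 3, G→slot 2, H skipped, B→slot 4, A→slot 5, D skipped, J skipped, I skipped, F skipped.
Slots: [1:C] [2:G] [3:E] [4:B] [5:A]
Profit = 88 + 74 + 77 + 63 + 48 = 350

350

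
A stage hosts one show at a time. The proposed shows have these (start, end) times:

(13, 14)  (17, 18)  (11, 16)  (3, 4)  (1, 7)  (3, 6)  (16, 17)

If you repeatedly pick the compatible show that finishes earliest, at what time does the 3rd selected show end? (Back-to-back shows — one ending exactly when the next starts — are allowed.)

Order by finish time; keep every interval that doesn't clash with the previous kept one.
By end time: (3,4), (3,6), (1,7), (13,14), (11,16), (16,17), (17,18).
Pick (3,4); next start ≥ 4 → (13,14); next start ≥ 14 → (16,17); next start ≥ 17 → (17,18).
Selected: (3,4) (13,14) (16,17) (17,18)

17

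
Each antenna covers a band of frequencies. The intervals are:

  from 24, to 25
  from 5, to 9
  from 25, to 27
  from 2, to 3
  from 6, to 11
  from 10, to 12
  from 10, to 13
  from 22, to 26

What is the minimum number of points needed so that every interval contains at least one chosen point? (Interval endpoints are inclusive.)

4

Process intervals by earliest right end; each time one isn't hit yet, stab at its right endpoint.
Sorted: [2,3] [5,9] [6,11] [10,12] [10,13] [24,25] [22,26] [25,27]
{[2,3]} hit by 3; {[5,9],[6,11]} hit by 9; {[10,12],[10,13]} hit by 12; {[24,25],[22,26],[25,27]} hit by 25.
Points: 3, 9, 12, 25 (4 total).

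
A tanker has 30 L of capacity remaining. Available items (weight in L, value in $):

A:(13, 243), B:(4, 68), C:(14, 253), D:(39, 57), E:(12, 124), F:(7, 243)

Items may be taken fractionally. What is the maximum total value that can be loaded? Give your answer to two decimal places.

Sort by value per unit weight and fill in that order.
Ratios (sorted): F 34.71, A 18.69, C 18.07, B 17.00, E 10.33, D 1.46
take F (7 @ 243); take A (13 @ 243); take 10/14 of C → 180.71. Capacity used 30/30.
Total value = 666.71

666.71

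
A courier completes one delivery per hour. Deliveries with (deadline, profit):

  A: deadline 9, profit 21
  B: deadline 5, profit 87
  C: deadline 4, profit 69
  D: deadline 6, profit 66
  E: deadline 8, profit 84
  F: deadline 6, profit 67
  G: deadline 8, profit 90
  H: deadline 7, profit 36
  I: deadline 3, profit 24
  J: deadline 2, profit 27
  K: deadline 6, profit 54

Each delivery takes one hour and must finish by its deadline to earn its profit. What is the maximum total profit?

574

Take jobs in profit order; each goes to the latest open slot no later than its deadline.
Profit order: G=90 B=87 E=84 C=69 F=67 D=66 K=54 H=36 J=27 I=24 A=21
Assign: G→slot 8, B→slot 5, E→slot 7, C→slot 4, F→slot 6, D→slot 3, K→slot 2, H→slot 1, J skipped, I skipped, A→slot 9.
Slots: [1:H] [2:K] [3:D] [4:C] [5:B] [6:F] [7:E] [8:G] [9:A]
Profit = 36 + 54 + 66 + 69 + 87 + 67 + 84 + 90 + 21 = 574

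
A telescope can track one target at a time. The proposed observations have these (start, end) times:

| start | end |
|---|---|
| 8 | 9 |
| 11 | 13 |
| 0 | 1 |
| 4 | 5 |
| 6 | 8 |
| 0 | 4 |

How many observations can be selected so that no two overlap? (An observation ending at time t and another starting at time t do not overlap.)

5

Greedy by earliest finish: after sorting by end time, pick each interval compatible with the last pick.
By end time: (0,1), (0,4), (4,5), (6,8), (8,9), (11,13).
Pick (0,1); next start ≥ 1 → (4,5); next start ≥ 5 → (6,8); next start ≥ 8 → (8,9); next start ≥ 9 → (11,13).
Selected 5 observations.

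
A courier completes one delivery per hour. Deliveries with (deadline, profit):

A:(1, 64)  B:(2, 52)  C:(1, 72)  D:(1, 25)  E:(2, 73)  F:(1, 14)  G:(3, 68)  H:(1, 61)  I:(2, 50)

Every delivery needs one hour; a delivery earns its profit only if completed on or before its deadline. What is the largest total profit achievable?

Sort by profit descending; place each in the latest free slot ≤ its deadline.
Profit order: E=73 C=72 G=68 A=64 H=61 B=52 I=50 D=25 F=14
Assign: E→slot 2, C→slot 1, G→slot 3, A skipped, H skipped, B skipped, I skipped, D skipped, F skipped.
Slots: [1:C] [2:E] [3:G]
Profit = 72 + 73 + 68 = 213

213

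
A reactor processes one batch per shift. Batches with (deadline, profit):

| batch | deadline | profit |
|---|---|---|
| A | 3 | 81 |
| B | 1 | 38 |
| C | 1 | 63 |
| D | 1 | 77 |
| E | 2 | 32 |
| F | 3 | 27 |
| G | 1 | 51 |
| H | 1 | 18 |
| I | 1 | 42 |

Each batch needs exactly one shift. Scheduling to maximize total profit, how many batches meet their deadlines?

3

Profit order: A=81 D=77 C=63 G=51 I=42 B=38 E=32 F=27 H=18
Assign: A→slot 3, D→slot 1, C skipped, G skipped, I skipped, B skipped, E→slot 2, F skipped, H skipped.
Slots: [1:D] [2:E] [3:A]
3 of 9 scheduled.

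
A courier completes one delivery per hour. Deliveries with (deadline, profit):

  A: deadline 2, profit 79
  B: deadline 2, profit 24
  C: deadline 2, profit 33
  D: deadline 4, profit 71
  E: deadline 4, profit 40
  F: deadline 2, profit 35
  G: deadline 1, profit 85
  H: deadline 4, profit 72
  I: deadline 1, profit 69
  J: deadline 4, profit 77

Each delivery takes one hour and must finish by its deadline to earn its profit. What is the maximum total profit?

Sort by profit descending; place each in the latest free slot ≤ its deadline.
By profit: G(d1,85), A(d2,79), J(d4,77), H(d4,72), D(d4,71), I(d1,69), E(d4,40), F(d2,35), C(d2,33), B(d2,24)
G→slot 1; A→slot 2; J→slot 4; H→slot 3; D skipped; I skipped; E skipped; F skipped; C skipped; B skipped.
Profit = 85 + 79 + 72 + 77 = 313

313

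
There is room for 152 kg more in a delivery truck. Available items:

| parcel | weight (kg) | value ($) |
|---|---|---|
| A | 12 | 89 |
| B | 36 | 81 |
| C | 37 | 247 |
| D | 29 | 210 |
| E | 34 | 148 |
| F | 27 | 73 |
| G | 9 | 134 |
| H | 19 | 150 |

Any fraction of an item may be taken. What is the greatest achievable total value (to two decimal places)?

1010.44

Greedy by value/weight ratio, highest first.
Ratios (sorted): G 14.89, H 7.89, A 7.42, D 7.24, C 6.68, E 4.35, F 2.70, B 2.25
take G (9 @ 134); take H (19 @ 150); take A (12 @ 89); take D (29 @ 210); take C (37 @ 247); take E (34 @ 148); take 12/27 of F → 32.44. Capacity used 152/152.
Total value = 1010.44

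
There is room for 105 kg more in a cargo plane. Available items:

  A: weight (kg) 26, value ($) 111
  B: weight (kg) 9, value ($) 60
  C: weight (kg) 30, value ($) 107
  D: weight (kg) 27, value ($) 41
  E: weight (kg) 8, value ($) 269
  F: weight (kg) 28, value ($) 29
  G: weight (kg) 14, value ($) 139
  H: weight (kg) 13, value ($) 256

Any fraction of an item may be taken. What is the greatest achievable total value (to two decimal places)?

Order: E (269/8=33.62) > H (256/13=19.69) > G (139/14=9.93) > B (60/9=6.67) > A (111/26=4.27) > C (107/30=3.57) > D (41/27=1.52) > F (29/28=1.04)
Fill: take E (8 @ 269) → take H (13 @ 256) → take G (14 @ 139) → take B (9 @ 60) → take A (26 @ 111) → take C (30 @ 107) → take 5/27 of D → 7.59; 105/105 used.
Total value = 949.59

949.59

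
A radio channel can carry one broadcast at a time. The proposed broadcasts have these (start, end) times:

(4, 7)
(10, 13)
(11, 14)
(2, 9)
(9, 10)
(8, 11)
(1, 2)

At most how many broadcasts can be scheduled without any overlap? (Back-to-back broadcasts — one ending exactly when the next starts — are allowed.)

4

Sort by end time and greedily take each interval whose start is ≥ the last chosen end.
Sorted by end: (1,2)  (4,7)  (2,9)  (9,10)  (8,11)  (10,13)  (11,14)
take (1,2); take (4,7); take (9,10); skip (8,11); take (10,13); skip (11,14).
Selected 4 broadcasts.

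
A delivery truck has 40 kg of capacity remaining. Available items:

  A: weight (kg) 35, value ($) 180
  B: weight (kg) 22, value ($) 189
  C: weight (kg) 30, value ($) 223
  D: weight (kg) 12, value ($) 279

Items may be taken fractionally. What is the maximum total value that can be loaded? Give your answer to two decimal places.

Sort by value per unit weight and fill in that order.
Order: D (279/12=23.25) > B (189/22=8.59) > C (223/30=7.43) > A (180/35=5.14)
Fill: take D (12 @ 279) → take B (22 @ 189) → take 6/30 of C → 44.60; 40/40 used.
Total value = 512.60

512.60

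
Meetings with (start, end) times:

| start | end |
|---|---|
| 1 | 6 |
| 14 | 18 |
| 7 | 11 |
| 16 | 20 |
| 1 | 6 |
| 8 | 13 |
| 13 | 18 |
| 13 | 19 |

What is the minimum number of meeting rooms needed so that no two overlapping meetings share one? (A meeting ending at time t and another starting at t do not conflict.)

4

Events (time:±→running): 1:+→1 1:+→2 6:-→1 6:-→0 7:+→1 8:+→2 11:-→1 13:-→0 13:+→1 13:+→2 14:+→3 16:+→4 … peak 4.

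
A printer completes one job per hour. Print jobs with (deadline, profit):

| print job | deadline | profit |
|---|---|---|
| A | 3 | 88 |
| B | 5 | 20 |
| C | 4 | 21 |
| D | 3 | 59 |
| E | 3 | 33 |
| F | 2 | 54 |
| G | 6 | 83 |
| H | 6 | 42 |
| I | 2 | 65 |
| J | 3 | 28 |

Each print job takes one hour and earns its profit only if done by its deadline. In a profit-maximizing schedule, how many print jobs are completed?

Profit order: A=88 G=83 I=65 D=59 F=54 H=42 E=33 J=28 C=21 B=20
Assign: A→slot 3, G→slot 6, I→slot 2, D→slot 1, F skipped, H→slot 5, E skipped, J skipped, C→slot 4, B skipped.
Slots: [1:D] [2:I] [3:A] [4:C] [5:H] [6:G]
6 of 10 scheduled.

6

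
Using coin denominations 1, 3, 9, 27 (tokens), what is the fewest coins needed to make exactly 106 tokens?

Greedy: take as many of the largest coin as possible, then repeat with the remainder.
106 − 3×27→25 − 2×9→7 − 2×3→1 − 1×1→0
Total coins = 3 + 2 + 2 + 1 = 8

8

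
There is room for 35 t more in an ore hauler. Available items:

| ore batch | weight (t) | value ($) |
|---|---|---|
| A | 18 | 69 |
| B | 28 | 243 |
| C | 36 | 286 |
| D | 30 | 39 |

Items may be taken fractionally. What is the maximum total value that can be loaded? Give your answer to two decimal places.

Greedy by value/weight ratio, highest first.
Ratios (sorted): B 8.68, C 7.94, A 3.83, D 1.30
take B (28 @ 243); take 7/36 of C → 55.61. Capacity used 35/35.
Total value = 298.61

298.61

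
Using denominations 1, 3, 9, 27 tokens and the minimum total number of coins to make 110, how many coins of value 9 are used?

110 = 4×27 + 2×1
Count of 9: 0

0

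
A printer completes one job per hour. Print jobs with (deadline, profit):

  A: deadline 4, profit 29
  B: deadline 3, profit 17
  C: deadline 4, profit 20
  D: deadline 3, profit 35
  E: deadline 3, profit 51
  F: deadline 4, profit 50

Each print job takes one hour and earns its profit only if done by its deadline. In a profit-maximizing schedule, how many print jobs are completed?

4

Profit order: E=51 F=50 D=35 A=29 C=20 B=17
Assign: E→slot 3, F→slot 4, D→slot 2, A→slot 1, C skipped, B skipped.
Slots: [1:A] [2:D] [3:E] [4:F]
4 of 6 scheduled.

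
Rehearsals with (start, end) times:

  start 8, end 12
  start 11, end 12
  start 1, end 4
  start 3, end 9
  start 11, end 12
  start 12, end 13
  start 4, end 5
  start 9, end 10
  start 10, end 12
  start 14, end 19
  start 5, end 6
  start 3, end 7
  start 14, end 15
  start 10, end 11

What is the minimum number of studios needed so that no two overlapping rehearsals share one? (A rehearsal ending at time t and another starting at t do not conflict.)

4

Events (time:±→running): 1:+→1 3:+→2 3:+→3 4:-→2 4:+→3 5:-→2 5:+→3 6:-→2 7:-→1 8:+→2 9:-→1 9:+→2 10:-→1 10:+→2 10:+→3 11:-→2 11:+→3 11:+→4 … peak 4.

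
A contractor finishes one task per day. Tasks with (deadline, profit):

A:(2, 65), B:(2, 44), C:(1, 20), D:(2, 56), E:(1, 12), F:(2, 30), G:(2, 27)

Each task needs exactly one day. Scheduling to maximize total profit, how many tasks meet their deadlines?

Profit order: A=65 D=56 B=44 F=30 G=27 C=20 E=12
Assign: A→slot 2, D→slot 1, B skipped, F skipped, G skipped, C skipped, E skipped.
Slots: [1:D] [2:A]
2 of 7 scheduled.

2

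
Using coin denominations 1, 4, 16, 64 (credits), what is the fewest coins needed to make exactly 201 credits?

6

201 = 3×64 + 2×4 + 1×1
Total coins = 3 + 2 + 1 = 6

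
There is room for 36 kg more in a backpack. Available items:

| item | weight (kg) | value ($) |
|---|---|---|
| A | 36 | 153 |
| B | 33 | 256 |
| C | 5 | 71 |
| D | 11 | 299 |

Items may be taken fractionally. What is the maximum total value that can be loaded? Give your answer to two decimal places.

525.15

Sort by value per unit weight and fill in that order.
Order: D (299/11=27.18) > C (71/5=14.20) > B (256/33=7.76) > A (153/36=4.25)
Fill: take D (11 @ 299) → take C (5 @ 71) → take 20/33 of B → 155.15; 36/36 used.
Total value = 525.15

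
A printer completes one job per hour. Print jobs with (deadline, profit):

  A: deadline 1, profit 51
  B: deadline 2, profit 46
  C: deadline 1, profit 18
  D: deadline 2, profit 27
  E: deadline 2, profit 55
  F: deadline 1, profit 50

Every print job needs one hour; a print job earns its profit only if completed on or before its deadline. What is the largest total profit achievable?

106

Sort by profit descending; place each in the latest free slot ≤ its deadline.
By profit: E(d2,55), A(d1,51), F(d1,50), B(d2,46), D(d2,27), C(d1,18)
E→slot 2; A→slot 1; F skipped; B skipped; D skipped; C skipped.
Profit = 51 + 55 = 106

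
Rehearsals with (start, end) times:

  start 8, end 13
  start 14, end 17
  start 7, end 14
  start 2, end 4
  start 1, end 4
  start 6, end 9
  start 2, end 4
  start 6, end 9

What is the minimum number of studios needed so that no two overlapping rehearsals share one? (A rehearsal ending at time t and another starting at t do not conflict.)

starts: [1, 2, 2, 6, 6, 7, 8, 14]
ends:   [4, 4, 4, 9, 9, 13, 14, 17]
s1→1 s2→2 s2→3 e4→2 e4→1 e4→0 s6→1 s6→2 s7→3 s8→4  — peak 4.

4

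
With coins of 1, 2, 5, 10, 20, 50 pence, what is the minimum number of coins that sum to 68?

Use the largest denomination that fits, subtract, and repeat.
68 = 1×50 + 1×10 + 1×5 + 1×2 + 1×1
Total coins = 1 + 1 + 1 + 1 + 1 = 5

5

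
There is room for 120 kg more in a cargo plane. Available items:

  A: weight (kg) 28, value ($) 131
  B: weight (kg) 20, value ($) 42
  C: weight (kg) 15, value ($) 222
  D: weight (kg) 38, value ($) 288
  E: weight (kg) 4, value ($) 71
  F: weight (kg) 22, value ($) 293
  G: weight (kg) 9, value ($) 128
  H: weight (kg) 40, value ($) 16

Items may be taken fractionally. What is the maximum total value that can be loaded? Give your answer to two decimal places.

1141.40

Order: E (71/4=17.75) > C (222/15=14.80) > G (128/9=14.22) > F (293/22=13.32) > D (288/38=7.58) > A (131/28=4.68) > B (42/20=2.10) > H (16/40=0.40)
Fill: take E (4 @ 71) → take C (15 @ 222) → take G (9 @ 128) → take F (22 @ 293) → take D (38 @ 288) → take A (28 @ 131) → take 4/20 of B → 8.40; 120/120 used.
Total value = 1141.40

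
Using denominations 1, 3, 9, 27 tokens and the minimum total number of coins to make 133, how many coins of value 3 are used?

2

Greedy: take as many of the largest coin as possible, then repeat with the remainder.
133 = 4×27 + 2×9 + 2×3 + 1×1
Count of 3: 2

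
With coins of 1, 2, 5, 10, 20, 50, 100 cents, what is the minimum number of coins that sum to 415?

Use the largest denomination that fits, subtract, and repeat.
415 − 4×100→15 − 1×10→5 − 1×5→0
Total coins = 4 + 1 + 1 = 6

6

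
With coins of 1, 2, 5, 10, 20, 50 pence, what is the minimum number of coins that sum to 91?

Use the largest denomination that fits, subtract, and repeat.
91 − 1×50→41 − 2×20→1 − 1×1→0
Total coins = 1 + 2 + 1 = 4

4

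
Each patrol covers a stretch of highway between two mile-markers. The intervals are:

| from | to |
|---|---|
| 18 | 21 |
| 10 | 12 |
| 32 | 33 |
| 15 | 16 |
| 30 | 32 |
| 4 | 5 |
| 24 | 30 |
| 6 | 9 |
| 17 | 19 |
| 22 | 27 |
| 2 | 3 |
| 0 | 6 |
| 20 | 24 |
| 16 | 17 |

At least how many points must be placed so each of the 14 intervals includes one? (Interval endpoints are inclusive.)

8

Sorted: [2,3] [4,5] [0,6] [6,9] [10,12] [15,16] [16,17] [17,19] [18,21] [20,24] [22,27] [24,30] [30,32] [32,33]
{[2,3]} hit by 3; {[4,5],[0,6]} hit by 5; {[6,9]} hit by 9; {[10,12]} hit by 12; {[15,16],[16,17]} hit by 16; {[17,19],[18,21]} hit by 19; {[20,24],[22,27],[24,30]} hit by 24; {[30,32],[32,33]} hit by 32.
Points: 3, 5, 9, 12, 16, 19, 24, 32 (8 total).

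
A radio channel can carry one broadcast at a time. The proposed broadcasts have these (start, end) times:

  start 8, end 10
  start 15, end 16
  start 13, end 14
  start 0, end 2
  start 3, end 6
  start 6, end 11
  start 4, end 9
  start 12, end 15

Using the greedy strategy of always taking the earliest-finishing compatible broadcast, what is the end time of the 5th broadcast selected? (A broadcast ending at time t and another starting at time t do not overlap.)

16

Sort by end time and greedily take each interval whose start is ≥ the last chosen end.
Sorted by end: (0,2)  (3,6)  (4,9)  (8,10)  (6,11)  (13,14)  (12,15)  (15,16)
take (0,2); take (3,6); skip (4,9); take (8,10); take (13,14); take (15,16).
Selected: (0,2) (3,6) (8,10) (13,14) (15,16)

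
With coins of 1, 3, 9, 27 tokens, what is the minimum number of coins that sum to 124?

124 − 4×27→16 − 1×9→7 − 2×3→1 − 1×1→0
Total coins = 4 + 1 + 2 + 1 = 8

8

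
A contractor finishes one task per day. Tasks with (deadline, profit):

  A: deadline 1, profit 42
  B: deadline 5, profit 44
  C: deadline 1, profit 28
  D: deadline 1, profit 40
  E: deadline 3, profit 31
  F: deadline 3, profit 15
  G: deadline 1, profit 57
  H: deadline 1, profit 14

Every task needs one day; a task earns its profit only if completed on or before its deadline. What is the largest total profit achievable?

147

Profit order: G=57 B=44 A=42 D=40 E=31 C=28 F=15 H=14
Assign: G→slot 1, B→slot 5, A skipped, D skipped, E→slot 3, C skipped, F→slot 2, H skipped.
Slots: [1:G] [2:F] [3:E] [5:B]
Profit = 57 + 15 + 31 + 44 = 147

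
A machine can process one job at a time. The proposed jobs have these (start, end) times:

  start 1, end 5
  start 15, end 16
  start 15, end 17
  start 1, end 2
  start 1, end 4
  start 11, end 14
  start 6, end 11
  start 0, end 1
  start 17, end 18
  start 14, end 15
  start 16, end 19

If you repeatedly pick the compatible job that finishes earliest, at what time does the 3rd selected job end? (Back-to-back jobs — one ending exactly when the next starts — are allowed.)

11

Order by finish time; keep every interval that doesn't clash with the previous kept one.
By end time: (0,1), (1,2), (1,4), (1,5), (6,11), (11,14), (14,15), (15,16), (15,17), (17,18), (16,19).
Pick (0,1); next start ≥ 1 → (1,2); next start ≥ 2 → (6,11); next start ≥ 11 → (11,14); next start ≥ 14 → (14,15); next start ≥ 15 → (15,16); next start ≥ 16 → (17,18).
Selected: (0,1) (1,2) (6,11) (11,14) (14,15) (15,16) (17,18)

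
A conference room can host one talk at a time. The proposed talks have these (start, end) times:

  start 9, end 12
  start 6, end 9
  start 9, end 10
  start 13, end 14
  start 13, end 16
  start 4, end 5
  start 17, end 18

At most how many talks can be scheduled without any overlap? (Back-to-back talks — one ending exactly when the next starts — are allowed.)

5

By end time: (4,5), (6,9), (9,10), (9,12), (13,14), (13,16), (17,18).
Pick (4,5); next start ≥ 5 → (6,9); next start ≥ 9 → (9,10); next start ≥ 10 → (13,14); next start ≥ 14 → (17,18).
Selected 5 talks.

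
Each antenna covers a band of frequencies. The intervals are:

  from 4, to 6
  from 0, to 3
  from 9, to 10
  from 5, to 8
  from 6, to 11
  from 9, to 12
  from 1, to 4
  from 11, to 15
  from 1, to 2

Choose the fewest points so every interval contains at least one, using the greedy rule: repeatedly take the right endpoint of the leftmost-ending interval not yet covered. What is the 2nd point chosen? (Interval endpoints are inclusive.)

By right end: [1,2]  [0,3]  [1,4]  [4,6]  [5,8]  [9,10]  [6,11]  [9,12]  [11,15]
[1,2] uncovered → point at 2; [4,6] uncovered → point at 6; [9,10] uncovered → point at 10; [11,15] uncovered → point at 15.
Points: 2, 6, 10, 15 (4 total).

6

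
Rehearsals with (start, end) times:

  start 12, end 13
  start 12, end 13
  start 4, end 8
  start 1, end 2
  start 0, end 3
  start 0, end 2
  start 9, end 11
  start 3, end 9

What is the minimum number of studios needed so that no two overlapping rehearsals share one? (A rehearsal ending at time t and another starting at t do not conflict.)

3

The answer is the maximum number of intervals overlapping at any instant.
starts: [0, 0, 1, 3, 4, 9, 12, 12]
ends:   [2, 2, 3, 8, 9, 11, 13, 13]
s0→1 s0→2 s1→3  — peak 3.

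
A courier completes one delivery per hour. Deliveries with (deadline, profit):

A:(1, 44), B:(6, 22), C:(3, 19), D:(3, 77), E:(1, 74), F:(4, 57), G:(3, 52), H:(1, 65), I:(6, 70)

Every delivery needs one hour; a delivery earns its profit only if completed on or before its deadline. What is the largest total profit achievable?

Profit order: D=77 E=74 I=70 H=65 F=57 G=52 A=44 B=22 C=19
Assign: D→slot 3, E→slot 1, I→slot 6, H skipped, F→slot 4, G→slot 2, A skipped, B→slot 5, C skipped.
Slots: [1:E] [2:G] [3:D] [4:F] [5:B] [6:I]
Profit = 74 + 52 + 77 + 57 + 22 + 70 = 352

352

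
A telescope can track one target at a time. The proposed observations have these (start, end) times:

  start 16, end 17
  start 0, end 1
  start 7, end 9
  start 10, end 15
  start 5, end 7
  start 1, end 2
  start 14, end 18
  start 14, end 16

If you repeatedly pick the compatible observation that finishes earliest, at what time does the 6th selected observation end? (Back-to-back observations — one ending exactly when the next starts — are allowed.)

Sort by end time and greedily take each interval whose start is ≥ the last chosen end.
Sorted by end: (0,1)  (1,2)  (5,7)  (7,9)  (10,15)  (14,16)  (16,17)  (14,18)
take (0,1); take (1,2); take (5,7); take (7,9); take (10,15); skip (14,16); take (16,17); skip (14,18).
Selected: (0,1) (1,2) (5,7) (7,9) (10,15) (16,17)

17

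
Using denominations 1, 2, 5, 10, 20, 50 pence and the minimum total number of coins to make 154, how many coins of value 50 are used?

3

Greedy: take as many of the largest coin as possible, then repeat with the remainder.
154 = 3×50 + 2×2
Count of 50: 3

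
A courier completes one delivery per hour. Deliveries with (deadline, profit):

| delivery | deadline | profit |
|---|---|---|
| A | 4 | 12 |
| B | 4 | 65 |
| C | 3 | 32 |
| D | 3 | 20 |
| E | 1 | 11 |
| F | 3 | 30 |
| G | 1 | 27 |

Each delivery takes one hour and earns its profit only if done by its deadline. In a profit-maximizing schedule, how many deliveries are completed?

By profit: B(d4,65), C(d3,32), F(d3,30), G(d1,27), D(d3,20), A(d4,12), E(d1,11)
B→slot 4; C→slot 3; F→slot 2; G→slot 1; D skipped; A skipped; E skipped.
4 of 7 scheduled.

4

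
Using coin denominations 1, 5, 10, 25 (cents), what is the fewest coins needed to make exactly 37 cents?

4

37 − 1×25→12 − 1×10→2 − 2×1→0
Total coins = 1 + 1 + 2 = 4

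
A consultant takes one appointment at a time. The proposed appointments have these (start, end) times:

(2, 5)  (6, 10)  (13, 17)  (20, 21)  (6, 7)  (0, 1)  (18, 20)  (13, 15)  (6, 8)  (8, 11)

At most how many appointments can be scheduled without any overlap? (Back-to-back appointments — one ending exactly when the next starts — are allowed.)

Sort by end time and greedily take each interval whose start is ≥ the last chosen end.
By end time: (0,1), (2,5), (6,7), (6,8), (6,10), (8,11), (13,15), (13,17), (18,20), (20,21).
Pick (0,1); next start ≥ 1 → (2,5); next start ≥ 5 → (6,7); next start ≥ 7 → (8,11); next start ≥ 11 → (13,15); next start ≥ 15 → (18,20); next start ≥ 20 → (20,21).
Selected 7 appointments.

7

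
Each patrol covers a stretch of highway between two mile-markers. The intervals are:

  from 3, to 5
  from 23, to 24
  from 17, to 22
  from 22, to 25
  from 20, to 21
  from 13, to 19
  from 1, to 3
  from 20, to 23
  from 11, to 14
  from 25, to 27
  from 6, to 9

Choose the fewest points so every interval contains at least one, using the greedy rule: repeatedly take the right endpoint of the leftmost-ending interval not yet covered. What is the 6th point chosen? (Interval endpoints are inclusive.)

Sorted: [1,3] [3,5] [6,9] [11,14] [13,19] [20,21] [17,22] [20,23] [23,24] [22,25] [25,27]
{[1,3],[3,5]} hit by 3; {[6,9]} hit by 9; {[11,14],[13,19]} hit by 14; {[20,21],[17,22],[20,23]} hit by 21; {[23,24],[22,25]} hit by 24; {[25,27]} hit by 27.
Points: 3, 9, 14, 21, 24, 27 (6 total).

27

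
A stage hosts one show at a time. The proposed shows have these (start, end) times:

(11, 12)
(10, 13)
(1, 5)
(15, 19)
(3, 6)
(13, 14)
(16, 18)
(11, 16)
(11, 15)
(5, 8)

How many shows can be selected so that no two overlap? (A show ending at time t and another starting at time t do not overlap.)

5

Sort by end time and greedily take each interval whose start is ≥ the last chosen end.
By end time: (1,5), (3,6), (5,8), (11,12), (10,13), (13,14), (11,15), (11,16), (16,18), (15,19).
Pick (1,5); next start ≥ 5 → (5,8); next start ≥ 8 → (11,12); next start ≥ 12 → (13,14); next start ≥ 14 → (16,18).
Selected 5 shows.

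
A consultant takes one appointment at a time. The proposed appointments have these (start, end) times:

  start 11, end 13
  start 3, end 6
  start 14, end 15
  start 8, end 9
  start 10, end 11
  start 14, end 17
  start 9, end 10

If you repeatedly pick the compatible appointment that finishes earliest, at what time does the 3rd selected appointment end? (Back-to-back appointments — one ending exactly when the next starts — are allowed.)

Sort by end time and greedily take each interval whose start is ≥ the last chosen end.
By end time: (3,6), (8,9), (9,10), (10,11), (11,13), (14,15), (14,17).
Pick (3,6); next start ≥ 6 → (8,9); next start ≥ 9 → (9,10); next start ≥ 10 → (10,11); next start ≥ 11 → (11,13); next start ≥ 13 → (14,15).
Selected: (3,6) (8,9) (9,10) (10,11) (11,13) (14,15)

10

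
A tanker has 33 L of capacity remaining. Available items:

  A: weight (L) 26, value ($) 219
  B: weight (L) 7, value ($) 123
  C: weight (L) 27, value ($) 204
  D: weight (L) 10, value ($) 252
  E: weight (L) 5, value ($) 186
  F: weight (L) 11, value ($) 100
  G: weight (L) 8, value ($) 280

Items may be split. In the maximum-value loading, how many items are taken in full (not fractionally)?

Order: E (186/5=37.20) > G (280/8=35.00) > D (252/10=25.20) > B (123/7=17.57) > F (100/11=9.09) > A (219/26=8.42) > C (204/27=7.56)
Fill: take E (5 @ 186) → take G (8 @ 280) → take D (10 @ 252) → take B (7 @ 123) → take 3/11 of F → 27.27; 33/33 used.
4 item(s) taken whole; one partial (take 3/11 of F).

4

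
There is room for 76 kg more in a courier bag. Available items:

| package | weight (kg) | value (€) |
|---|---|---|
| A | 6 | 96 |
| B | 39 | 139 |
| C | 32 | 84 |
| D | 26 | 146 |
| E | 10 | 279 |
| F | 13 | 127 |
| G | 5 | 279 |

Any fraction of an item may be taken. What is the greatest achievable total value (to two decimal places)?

984.03

Sort by value per unit weight and fill in that order.
Order: G (279/5=55.80) > E (279/10=27.90) > A (96/6=16.00) > F (127/13=9.77) > D (146/26=5.62) > B (139/39=3.56) > C (84/32=2.62)
Fill: take G (5 @ 279) → take E (10 @ 279) → take A (6 @ 96) → take F (13 @ 127) → take D (26 @ 146) → take 16/39 of B → 57.03; 76/76 used.
Total value = 984.03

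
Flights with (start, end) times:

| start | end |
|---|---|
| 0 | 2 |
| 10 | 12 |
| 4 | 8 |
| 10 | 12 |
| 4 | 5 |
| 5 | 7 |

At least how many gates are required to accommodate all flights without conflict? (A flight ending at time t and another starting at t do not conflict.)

2

The answer is the maximum number of intervals overlapping at any instant.
Events (time:±→running): 0:+→1 2:-→0 4:+→1 4:+→2 … peak 2.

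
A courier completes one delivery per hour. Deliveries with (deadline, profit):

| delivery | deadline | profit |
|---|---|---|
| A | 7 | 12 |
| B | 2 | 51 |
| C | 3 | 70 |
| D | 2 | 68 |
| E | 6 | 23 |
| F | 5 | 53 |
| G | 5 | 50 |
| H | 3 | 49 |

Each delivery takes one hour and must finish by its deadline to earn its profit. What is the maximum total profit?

Profit order: C=70 D=68 F=53 B=51 G=50 H=49 E=23 A=12
Assign: C→slot 3, D→slot 2, F→slot 5, B→slot 1, G→slot 4, H skipped, E→slot 6, A→slot 7.
Slots: [1:B] [2:D] [3:C] [4:G] [5:F] [6:E] [7:A]
Profit = 51 + 68 + 70 + 50 + 53 + 23 + 12 = 327

327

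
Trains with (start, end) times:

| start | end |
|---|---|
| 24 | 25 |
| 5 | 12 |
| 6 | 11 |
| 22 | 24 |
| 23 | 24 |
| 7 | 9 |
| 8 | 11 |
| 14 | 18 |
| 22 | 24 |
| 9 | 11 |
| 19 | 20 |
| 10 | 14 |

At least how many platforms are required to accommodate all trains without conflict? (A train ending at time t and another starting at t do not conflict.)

Events (time:±→running): 5:+→1 6:+→2 7:+→3 8:+→4 9:-→3 9:+→4 10:+→5 … peak 5.

5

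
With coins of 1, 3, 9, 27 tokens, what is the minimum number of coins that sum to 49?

5

49 = 1×27 + 2×9 + 1×3 + 1×1
Total coins = 1 + 2 + 1 + 1 = 5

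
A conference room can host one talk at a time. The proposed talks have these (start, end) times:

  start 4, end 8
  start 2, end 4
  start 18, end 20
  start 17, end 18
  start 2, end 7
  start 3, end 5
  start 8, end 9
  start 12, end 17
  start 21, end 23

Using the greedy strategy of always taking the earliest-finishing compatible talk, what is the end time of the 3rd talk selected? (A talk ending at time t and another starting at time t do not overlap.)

Order by finish time; keep every interval that doesn't clash with the previous kept one.
By end time: (2,4), (3,5), (2,7), (4,8), (8,9), (12,17), (17,18), (18,20), (21,23).
Pick (2,4); next start ≥ 4 → (4,8); next start ≥ 8 → (8,9); next start ≥ 9 → (12,17); next start ≥ 17 → (17,18); next start ≥ 18 → (18,20); next start ≥ 20 → (21,23).
Selected: (2,4) (4,8) (8,9) (12,17) (17,18) (18,20) (21,23)

9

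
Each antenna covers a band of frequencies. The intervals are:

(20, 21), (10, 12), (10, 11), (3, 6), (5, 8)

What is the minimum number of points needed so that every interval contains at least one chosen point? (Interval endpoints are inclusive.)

By right end: [3,6]  [5,8]  [10,11]  [10,12]  [20,21]
[3,6] uncovered → point at 6; [10,11] uncovered → point at 11; [20,21] uncovered → point at 21.
Points: 6, 11, 21 (3 total).

3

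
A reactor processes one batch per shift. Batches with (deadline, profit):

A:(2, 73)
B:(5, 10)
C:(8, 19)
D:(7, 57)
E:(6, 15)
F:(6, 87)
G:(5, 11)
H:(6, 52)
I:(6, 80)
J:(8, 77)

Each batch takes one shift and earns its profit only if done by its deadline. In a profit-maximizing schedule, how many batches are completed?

8

Profit order: F=87 I=80 J=77 A=73 D=57 H=52 C=19 E=15 G=11 B=10
Assign: F→slot 6, I→slot 5, J→slot 8, A→slot 2, D→slot 7, H→slot 4, C→slot 3, E→slot 1, G skipped, B skipped.
Slots: [1:E] [2:A] [3:C] [4:H] [5:I] [6:F] [7:D] [8:J]
8 of 10 scheduled.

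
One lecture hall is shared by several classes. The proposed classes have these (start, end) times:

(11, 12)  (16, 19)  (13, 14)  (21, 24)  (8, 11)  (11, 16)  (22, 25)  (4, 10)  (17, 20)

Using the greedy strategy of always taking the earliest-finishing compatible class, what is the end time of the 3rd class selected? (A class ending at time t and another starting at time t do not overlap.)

14

Sorted by end: (4,10)  (8,11)  (11,12)  (13,14)  (11,16)  (16,19)  (17,20)  (21,24)  (22,25)
take (4,10); take (11,12); take (13,14); take (16,19); take (21,24).
Selected: (4,10) (11,12) (13,14) (16,19) (21,24)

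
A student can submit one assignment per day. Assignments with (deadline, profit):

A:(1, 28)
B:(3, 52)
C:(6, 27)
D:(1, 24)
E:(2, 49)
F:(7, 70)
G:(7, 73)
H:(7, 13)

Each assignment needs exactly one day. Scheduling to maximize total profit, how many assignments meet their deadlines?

Sort by profit descending; place each in the latest free slot ≤ its deadline.
By profit: G(d7,73), F(d7,70), B(d3,52), E(d2,49), A(d1,28), C(d6,27), D(d1,24), H(d7,13)
G→slot 7; F→slot 6; B→slot 3; E→slot 2; A→slot 1; C→slot 5; D skipped; H→slot 4.
7 of 8 scheduled.

7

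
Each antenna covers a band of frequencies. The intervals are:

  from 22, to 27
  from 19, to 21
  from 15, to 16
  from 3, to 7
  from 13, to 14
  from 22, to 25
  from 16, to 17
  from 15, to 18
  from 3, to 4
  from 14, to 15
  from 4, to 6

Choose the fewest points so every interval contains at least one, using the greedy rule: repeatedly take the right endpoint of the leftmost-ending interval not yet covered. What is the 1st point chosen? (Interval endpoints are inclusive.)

Process intervals by earliest right end; each time one isn't hit yet, stab at its right endpoint.
Sorted: [3,4] [4,6] [3,7] [13,14] [14,15] [15,16] [16,17] [15,18] [19,21] [22,25] [22,27]
{[3,4],[4,6],[3,7]} hit by 4; {[13,14],[14,15]} hit by 14; {[15,16],[16,17],[15,18]} hit by 16; {[19,21]} hit by 21; {[22,25],[22,27]} hit by 25.
Points: 4, 14, 16, 21, 25 (5 total).

4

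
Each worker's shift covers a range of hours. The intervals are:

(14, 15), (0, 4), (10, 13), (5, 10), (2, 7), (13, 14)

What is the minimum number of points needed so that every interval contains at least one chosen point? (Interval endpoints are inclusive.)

3

Process intervals by earliest right end; each time one isn't hit yet, stab at its right endpoint.
Sorted: [0,4] [2,7] [5,10] [10,13] [13,14] [14,15]
{[0,4],[2,7]} hit by 4; {[5,10],[10,13]} hit by 10; {[13,14],[14,15]} hit by 14.
Points: 4, 10, 14 (3 total).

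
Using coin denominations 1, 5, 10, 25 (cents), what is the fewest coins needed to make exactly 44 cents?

Use the largest denomination that fits, subtract, and repeat.
44 = 1×25 + 1×10 + 1×5 + 4×1
Total coins = 1 + 1 + 1 + 4 = 7

7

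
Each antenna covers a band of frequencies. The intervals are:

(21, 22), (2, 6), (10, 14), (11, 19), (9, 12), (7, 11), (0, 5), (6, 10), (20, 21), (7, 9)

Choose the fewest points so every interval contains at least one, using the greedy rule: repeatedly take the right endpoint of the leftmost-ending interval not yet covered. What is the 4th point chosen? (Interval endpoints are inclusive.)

21

Process intervals by earliest right end; each time one isn't hit yet, stab at its right endpoint.
Sorted: [0,5] [2,6] [7,9] [6,10] [7,11] [9,12] [10,14] [11,19] [20,21] [21,22]
{[0,5],[2,6]} hit by 5; {[7,9],[6,10],[7,11],[9,12]} hit by 9; {[10,14],[11,19]} hit by 14; {[20,21],[21,22]} hit by 21.
Points: 5, 9, 14, 21 (4 total).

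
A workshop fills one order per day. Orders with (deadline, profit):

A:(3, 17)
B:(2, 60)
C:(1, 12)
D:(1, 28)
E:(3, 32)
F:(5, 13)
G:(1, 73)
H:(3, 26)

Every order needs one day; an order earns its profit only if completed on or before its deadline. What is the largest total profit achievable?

178

Sort by profit descending; place each in the latest free slot ≤ its deadline.
By profit: G(d1,73), B(d2,60), E(d3,32), D(d1,28), H(d3,26), A(d3,17), F(d5,13), C(d1,12)
G→slot 1; B→slot 2; E→slot 3; D skipped; H skipped; A skipped; F→slot 5; C skipped.
Profit = 73 + 60 + 32 + 13 = 178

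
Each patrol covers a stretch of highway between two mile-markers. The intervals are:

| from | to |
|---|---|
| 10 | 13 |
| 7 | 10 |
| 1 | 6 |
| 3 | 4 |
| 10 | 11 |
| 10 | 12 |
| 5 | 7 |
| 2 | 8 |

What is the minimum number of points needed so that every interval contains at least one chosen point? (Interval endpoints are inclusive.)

Sort by right endpoint; whenever an interval is uncovered, place a point at its right end.
By right end: [3,4]  [1,6]  [5,7]  [2,8]  [7,10]  [10,11]  [10,12]  [10,13]
[3,4] uncovered → point at 4; [5,7] uncovered → point at 7; [10,11] uncovered → point at 11.
Points: 4, 7, 11 (3 total).

3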